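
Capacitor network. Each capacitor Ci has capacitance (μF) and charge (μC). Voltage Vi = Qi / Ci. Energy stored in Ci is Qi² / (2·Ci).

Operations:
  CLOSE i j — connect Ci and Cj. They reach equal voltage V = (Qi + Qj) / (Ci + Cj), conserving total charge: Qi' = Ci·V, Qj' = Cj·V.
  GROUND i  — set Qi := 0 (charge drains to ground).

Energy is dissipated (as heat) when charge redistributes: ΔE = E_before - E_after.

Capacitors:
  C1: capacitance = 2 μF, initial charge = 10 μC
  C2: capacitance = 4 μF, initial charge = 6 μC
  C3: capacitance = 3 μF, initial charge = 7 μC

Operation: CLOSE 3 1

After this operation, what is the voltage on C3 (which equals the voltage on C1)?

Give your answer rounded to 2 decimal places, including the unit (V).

Answer: 3.40 V

Derivation:
Initial: C1(2μF, Q=10μC, V=5.00V), C2(4μF, Q=6μC, V=1.50V), C3(3μF, Q=7μC, V=2.33V)
Op 1: CLOSE 3-1: Q_total=17.00, C_total=5.00, V=3.40; Q3=10.20, Q1=6.80; dissipated=4.267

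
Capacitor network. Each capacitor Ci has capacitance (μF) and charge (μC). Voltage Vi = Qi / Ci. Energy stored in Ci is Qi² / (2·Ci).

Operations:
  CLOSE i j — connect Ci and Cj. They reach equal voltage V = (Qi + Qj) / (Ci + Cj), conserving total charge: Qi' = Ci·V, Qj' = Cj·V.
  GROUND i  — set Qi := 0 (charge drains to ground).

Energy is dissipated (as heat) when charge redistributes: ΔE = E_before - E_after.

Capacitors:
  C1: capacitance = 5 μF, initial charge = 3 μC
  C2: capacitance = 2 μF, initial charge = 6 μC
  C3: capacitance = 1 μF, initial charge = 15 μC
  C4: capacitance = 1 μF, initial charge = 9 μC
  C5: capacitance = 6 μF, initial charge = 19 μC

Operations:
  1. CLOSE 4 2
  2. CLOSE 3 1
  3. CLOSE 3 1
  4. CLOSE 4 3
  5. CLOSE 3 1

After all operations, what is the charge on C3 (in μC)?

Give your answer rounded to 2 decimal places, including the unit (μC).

Initial: C1(5μF, Q=3μC, V=0.60V), C2(2μF, Q=6μC, V=3.00V), C3(1μF, Q=15μC, V=15.00V), C4(1μF, Q=9μC, V=9.00V), C5(6μF, Q=19μC, V=3.17V)
Op 1: CLOSE 4-2: Q_total=15.00, C_total=3.00, V=5.00; Q4=5.00, Q2=10.00; dissipated=12.000
Op 2: CLOSE 3-1: Q_total=18.00, C_total=6.00, V=3.00; Q3=3.00, Q1=15.00; dissipated=86.400
Op 3: CLOSE 3-1: Q_total=18.00, C_total=6.00, V=3.00; Q3=3.00, Q1=15.00; dissipated=0.000
Op 4: CLOSE 4-3: Q_total=8.00, C_total=2.00, V=4.00; Q4=4.00, Q3=4.00; dissipated=1.000
Op 5: CLOSE 3-1: Q_total=19.00, C_total=6.00, V=3.17; Q3=3.17, Q1=15.83; dissipated=0.417
Final charges: Q1=15.83, Q2=10.00, Q3=3.17, Q4=4.00, Q5=19.00

Answer: 3.17 μC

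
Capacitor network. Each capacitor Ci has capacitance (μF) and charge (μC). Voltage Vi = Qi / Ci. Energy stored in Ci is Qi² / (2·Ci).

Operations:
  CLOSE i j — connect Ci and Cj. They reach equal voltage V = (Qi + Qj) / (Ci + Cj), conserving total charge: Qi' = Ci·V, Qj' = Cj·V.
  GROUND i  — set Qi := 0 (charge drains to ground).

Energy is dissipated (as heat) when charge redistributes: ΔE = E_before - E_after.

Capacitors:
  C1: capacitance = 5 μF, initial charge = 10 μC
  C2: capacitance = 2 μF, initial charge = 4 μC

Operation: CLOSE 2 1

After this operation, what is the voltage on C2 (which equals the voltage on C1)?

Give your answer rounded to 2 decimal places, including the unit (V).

Answer: 2.00 V

Derivation:
Initial: C1(5μF, Q=10μC, V=2.00V), C2(2μF, Q=4μC, V=2.00V)
Op 1: CLOSE 2-1: Q_total=14.00, C_total=7.00, V=2.00; Q2=4.00, Q1=10.00; dissipated=0.000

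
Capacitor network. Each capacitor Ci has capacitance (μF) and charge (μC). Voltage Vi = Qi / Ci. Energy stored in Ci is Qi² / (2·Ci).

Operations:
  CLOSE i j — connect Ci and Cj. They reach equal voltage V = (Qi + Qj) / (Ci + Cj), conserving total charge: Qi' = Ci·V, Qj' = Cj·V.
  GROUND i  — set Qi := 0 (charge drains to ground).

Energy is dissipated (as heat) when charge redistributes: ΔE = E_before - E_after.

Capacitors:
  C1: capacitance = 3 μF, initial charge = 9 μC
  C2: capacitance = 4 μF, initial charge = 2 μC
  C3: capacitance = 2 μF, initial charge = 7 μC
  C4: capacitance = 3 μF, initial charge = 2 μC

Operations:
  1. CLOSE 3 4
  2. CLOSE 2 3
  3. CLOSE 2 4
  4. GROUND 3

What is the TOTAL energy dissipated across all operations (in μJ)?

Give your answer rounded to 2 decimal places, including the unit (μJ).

Initial: C1(3μF, Q=9μC, V=3.00V), C2(4μF, Q=2μC, V=0.50V), C3(2μF, Q=7μC, V=3.50V), C4(3μF, Q=2μC, V=0.67V)
Op 1: CLOSE 3-4: Q_total=9.00, C_total=5.00, V=1.80; Q3=3.60, Q4=5.40; dissipated=4.817
Op 2: CLOSE 2-3: Q_total=5.60, C_total=6.00, V=0.93; Q2=3.73, Q3=1.87; dissipated=1.127
Op 3: CLOSE 2-4: Q_total=9.13, C_total=7.00, V=1.30; Q2=5.22, Q4=3.91; dissipated=0.644
Op 4: GROUND 3: Q3=0; energy lost=0.871
Total dissipated: 7.458 μJ

Answer: 7.46 μJ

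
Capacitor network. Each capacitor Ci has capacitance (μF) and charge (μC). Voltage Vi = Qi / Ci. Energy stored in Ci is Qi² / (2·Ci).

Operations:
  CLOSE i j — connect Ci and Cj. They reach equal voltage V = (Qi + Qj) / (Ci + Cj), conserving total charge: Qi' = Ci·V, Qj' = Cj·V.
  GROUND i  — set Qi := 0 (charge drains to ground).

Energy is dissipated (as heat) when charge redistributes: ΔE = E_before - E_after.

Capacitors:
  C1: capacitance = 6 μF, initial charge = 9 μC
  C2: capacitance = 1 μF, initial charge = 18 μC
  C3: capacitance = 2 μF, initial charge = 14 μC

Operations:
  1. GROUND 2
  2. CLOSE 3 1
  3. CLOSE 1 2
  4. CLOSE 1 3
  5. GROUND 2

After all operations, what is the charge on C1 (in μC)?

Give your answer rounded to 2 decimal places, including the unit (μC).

Answer: 15.40 μC

Derivation:
Initial: C1(6μF, Q=9μC, V=1.50V), C2(1μF, Q=18μC, V=18.00V), C3(2μF, Q=14μC, V=7.00V)
Op 1: GROUND 2: Q2=0; energy lost=162.000
Op 2: CLOSE 3-1: Q_total=23.00, C_total=8.00, V=2.88; Q3=5.75, Q1=17.25; dissipated=22.688
Op 3: CLOSE 1-2: Q_total=17.25, C_total=7.00, V=2.46; Q1=14.79, Q2=2.46; dissipated=3.542
Op 4: CLOSE 1-3: Q_total=20.54, C_total=8.00, V=2.57; Q1=15.40, Q3=5.13; dissipated=0.127
Op 5: GROUND 2: Q2=0; energy lost=3.036
Final charges: Q1=15.40, Q2=0.00, Q3=5.13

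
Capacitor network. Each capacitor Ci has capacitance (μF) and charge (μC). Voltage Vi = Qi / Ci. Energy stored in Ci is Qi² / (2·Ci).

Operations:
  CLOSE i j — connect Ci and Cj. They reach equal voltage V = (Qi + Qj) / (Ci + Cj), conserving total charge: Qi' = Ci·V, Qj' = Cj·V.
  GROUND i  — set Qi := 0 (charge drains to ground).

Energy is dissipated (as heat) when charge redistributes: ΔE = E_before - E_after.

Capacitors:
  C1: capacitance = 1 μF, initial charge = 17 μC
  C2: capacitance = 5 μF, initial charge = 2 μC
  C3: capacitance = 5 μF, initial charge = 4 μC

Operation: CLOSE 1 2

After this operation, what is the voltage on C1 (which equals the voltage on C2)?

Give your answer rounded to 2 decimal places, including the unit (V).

Initial: C1(1μF, Q=17μC, V=17.00V), C2(5μF, Q=2μC, V=0.40V), C3(5μF, Q=4μC, V=0.80V)
Op 1: CLOSE 1-2: Q_total=19.00, C_total=6.00, V=3.17; Q1=3.17, Q2=15.83; dissipated=114.817

Answer: 3.17 V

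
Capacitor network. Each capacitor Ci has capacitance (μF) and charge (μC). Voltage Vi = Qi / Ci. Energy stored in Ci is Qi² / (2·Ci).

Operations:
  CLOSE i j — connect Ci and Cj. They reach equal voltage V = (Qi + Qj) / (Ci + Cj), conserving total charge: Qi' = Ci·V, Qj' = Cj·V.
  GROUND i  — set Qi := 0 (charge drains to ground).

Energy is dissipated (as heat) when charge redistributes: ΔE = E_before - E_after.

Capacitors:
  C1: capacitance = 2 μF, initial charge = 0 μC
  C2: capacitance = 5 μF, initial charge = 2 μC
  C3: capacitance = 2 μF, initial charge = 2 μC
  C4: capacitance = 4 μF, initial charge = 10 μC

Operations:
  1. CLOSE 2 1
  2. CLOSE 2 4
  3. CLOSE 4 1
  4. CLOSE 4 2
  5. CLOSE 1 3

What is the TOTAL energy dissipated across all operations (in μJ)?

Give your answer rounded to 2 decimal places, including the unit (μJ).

Answer: 6.33 μJ

Derivation:
Initial: C1(2μF, Q=0μC, V=0.00V), C2(5μF, Q=2μC, V=0.40V), C3(2μF, Q=2μC, V=1.00V), C4(4μF, Q=10μC, V=2.50V)
Op 1: CLOSE 2-1: Q_total=2.00, C_total=7.00, V=0.29; Q2=1.43, Q1=0.57; dissipated=0.114
Op 2: CLOSE 2-4: Q_total=11.43, C_total=9.00, V=1.27; Q2=6.35, Q4=5.08; dissipated=5.448
Op 3: CLOSE 4-1: Q_total=5.65, C_total=6.00, V=0.94; Q4=3.77, Q1=1.88; dissipated=0.646
Op 4: CLOSE 4-2: Q_total=10.12, C_total=9.00, V=1.12; Q4=4.50, Q2=5.62; dissipated=0.120
Op 5: CLOSE 1-3: Q_total=3.88, C_total=4.00, V=0.97; Q1=1.94, Q3=1.94; dissipated=0.002
Total dissipated: 6.329 μJ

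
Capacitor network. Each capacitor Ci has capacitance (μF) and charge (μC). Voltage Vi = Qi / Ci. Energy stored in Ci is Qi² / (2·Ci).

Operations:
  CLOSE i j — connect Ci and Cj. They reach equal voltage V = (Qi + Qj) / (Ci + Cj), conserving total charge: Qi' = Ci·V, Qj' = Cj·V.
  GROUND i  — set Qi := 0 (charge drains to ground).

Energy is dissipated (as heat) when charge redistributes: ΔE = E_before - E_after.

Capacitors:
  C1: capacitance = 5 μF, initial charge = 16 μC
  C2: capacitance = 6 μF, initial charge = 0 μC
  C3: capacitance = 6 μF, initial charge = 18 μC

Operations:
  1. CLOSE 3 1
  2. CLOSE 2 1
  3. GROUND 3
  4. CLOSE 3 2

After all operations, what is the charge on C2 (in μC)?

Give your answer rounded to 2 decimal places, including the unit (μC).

Answer: 4.21 μC

Derivation:
Initial: C1(5μF, Q=16μC, V=3.20V), C2(6μF, Q=0μC, V=0.00V), C3(6μF, Q=18μC, V=3.00V)
Op 1: CLOSE 3-1: Q_total=34.00, C_total=11.00, V=3.09; Q3=18.55, Q1=15.45; dissipated=0.055
Op 2: CLOSE 2-1: Q_total=15.45, C_total=11.00, V=1.40; Q2=8.43, Q1=7.02; dissipated=13.028
Op 3: GROUND 3: Q3=0; energy lost=28.661
Op 4: CLOSE 3-2: Q_total=8.43, C_total=12.00, V=0.70; Q3=4.21, Q2=4.21; dissipated=2.961
Final charges: Q1=7.02, Q2=4.21, Q3=4.21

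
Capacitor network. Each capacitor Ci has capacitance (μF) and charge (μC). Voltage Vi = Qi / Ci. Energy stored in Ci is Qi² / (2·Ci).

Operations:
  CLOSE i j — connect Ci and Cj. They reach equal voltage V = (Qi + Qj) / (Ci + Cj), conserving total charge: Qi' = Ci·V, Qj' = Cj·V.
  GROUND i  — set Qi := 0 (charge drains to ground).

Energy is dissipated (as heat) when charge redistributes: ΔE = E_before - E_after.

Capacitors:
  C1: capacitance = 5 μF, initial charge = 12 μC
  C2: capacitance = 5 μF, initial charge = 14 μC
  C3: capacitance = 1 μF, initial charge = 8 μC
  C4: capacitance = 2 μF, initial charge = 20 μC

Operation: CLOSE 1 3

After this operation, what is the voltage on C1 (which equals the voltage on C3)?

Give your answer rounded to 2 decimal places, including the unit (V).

Initial: C1(5μF, Q=12μC, V=2.40V), C2(5μF, Q=14μC, V=2.80V), C3(1μF, Q=8μC, V=8.00V), C4(2μF, Q=20μC, V=10.00V)
Op 1: CLOSE 1-3: Q_total=20.00, C_total=6.00, V=3.33; Q1=16.67, Q3=3.33; dissipated=13.067

Answer: 3.33 V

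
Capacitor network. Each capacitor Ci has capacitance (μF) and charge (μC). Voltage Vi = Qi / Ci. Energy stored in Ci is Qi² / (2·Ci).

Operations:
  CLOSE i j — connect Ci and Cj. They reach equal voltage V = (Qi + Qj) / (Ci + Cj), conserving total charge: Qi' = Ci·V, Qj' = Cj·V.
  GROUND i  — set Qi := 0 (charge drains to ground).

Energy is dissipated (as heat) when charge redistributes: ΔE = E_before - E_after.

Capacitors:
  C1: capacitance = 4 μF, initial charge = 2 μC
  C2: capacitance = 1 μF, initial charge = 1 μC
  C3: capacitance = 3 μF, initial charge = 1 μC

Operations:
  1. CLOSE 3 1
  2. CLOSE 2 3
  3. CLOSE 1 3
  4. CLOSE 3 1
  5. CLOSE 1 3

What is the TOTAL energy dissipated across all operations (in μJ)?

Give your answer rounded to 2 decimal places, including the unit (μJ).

Initial: C1(4μF, Q=2μC, V=0.50V), C2(1μF, Q=1μC, V=1.00V), C3(3μF, Q=1μC, V=0.33V)
Op 1: CLOSE 3-1: Q_total=3.00, C_total=7.00, V=0.43; Q3=1.29, Q1=1.71; dissipated=0.024
Op 2: CLOSE 2-3: Q_total=2.29, C_total=4.00, V=0.57; Q2=0.57, Q3=1.71; dissipated=0.122
Op 3: CLOSE 1-3: Q_total=3.43, C_total=7.00, V=0.49; Q1=1.96, Q3=1.47; dissipated=0.017
Op 4: CLOSE 3-1: Q_total=3.43, C_total=7.00, V=0.49; Q3=1.47, Q1=1.96; dissipated=0.000
Op 5: CLOSE 1-3: Q_total=3.43, C_total=7.00, V=0.49; Q1=1.96, Q3=1.47; dissipated=0.000
Total dissipated: 0.164 μJ

Answer: 0.16 μJ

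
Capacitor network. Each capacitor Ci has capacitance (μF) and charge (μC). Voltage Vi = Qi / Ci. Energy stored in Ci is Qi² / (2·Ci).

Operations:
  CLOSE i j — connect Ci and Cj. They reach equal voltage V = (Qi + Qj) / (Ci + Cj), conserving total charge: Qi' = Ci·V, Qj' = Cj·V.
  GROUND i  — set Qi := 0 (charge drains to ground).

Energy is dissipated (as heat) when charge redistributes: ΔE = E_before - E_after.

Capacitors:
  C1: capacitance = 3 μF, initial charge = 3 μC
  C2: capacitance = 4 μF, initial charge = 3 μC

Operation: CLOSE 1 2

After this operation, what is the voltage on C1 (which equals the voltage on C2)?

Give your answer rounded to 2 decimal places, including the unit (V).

Initial: C1(3μF, Q=3μC, V=1.00V), C2(4μF, Q=3μC, V=0.75V)
Op 1: CLOSE 1-2: Q_total=6.00, C_total=7.00, V=0.86; Q1=2.57, Q2=3.43; dissipated=0.054

Answer: 0.86 V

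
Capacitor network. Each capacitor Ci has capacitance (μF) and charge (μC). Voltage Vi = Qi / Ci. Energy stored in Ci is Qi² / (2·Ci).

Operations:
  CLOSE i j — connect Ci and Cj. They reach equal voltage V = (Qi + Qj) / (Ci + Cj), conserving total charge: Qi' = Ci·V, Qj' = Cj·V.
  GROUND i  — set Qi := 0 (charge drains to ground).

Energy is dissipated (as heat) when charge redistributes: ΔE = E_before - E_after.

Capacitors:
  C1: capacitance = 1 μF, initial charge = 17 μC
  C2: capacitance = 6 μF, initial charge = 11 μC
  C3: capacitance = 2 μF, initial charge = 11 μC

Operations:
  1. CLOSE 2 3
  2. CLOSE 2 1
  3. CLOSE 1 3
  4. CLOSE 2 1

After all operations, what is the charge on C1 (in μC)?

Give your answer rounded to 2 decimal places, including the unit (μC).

Answer: 4.59 μC

Derivation:
Initial: C1(1μF, Q=17μC, V=17.00V), C2(6μF, Q=11μC, V=1.83V), C3(2μF, Q=11μC, V=5.50V)
Op 1: CLOSE 2-3: Q_total=22.00, C_total=8.00, V=2.75; Q2=16.50, Q3=5.50; dissipated=10.083
Op 2: CLOSE 2-1: Q_total=33.50, C_total=7.00, V=4.79; Q2=28.71, Q1=4.79; dissipated=87.027
Op 3: CLOSE 1-3: Q_total=10.29, C_total=3.00, V=3.43; Q1=3.43, Q3=6.86; dissipated=1.381
Op 4: CLOSE 2-1: Q_total=32.14, C_total=7.00, V=4.59; Q2=27.55, Q1=4.59; dissipated=0.789
Final charges: Q1=4.59, Q2=27.55, Q3=6.86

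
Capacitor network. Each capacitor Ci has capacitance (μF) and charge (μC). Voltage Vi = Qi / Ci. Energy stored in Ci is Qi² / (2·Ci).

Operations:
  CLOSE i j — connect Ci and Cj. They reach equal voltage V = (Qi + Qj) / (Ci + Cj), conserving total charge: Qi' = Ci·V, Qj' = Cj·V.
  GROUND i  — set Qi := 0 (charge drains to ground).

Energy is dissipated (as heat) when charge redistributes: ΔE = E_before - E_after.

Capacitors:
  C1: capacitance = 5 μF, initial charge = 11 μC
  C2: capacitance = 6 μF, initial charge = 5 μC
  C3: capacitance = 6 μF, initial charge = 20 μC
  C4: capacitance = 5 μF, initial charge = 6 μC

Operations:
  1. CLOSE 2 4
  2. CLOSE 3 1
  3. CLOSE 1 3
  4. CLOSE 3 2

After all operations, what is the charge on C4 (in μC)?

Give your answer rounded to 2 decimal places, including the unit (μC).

Initial: C1(5μF, Q=11μC, V=2.20V), C2(6μF, Q=5μC, V=0.83V), C3(6μF, Q=20μC, V=3.33V), C4(5μF, Q=6μC, V=1.20V)
Op 1: CLOSE 2-4: Q_total=11.00, C_total=11.00, V=1.00; Q2=6.00, Q4=5.00; dissipated=0.183
Op 2: CLOSE 3-1: Q_total=31.00, C_total=11.00, V=2.82; Q3=16.91, Q1=14.09; dissipated=1.752
Op 3: CLOSE 1-3: Q_total=31.00, C_total=11.00, V=2.82; Q1=14.09, Q3=16.91; dissipated=0.000
Op 4: CLOSE 3-2: Q_total=22.91, C_total=12.00, V=1.91; Q3=11.45, Q2=11.45; dissipated=4.959
Final charges: Q1=14.09, Q2=11.45, Q3=11.45, Q4=5.00

Answer: 5.00 μC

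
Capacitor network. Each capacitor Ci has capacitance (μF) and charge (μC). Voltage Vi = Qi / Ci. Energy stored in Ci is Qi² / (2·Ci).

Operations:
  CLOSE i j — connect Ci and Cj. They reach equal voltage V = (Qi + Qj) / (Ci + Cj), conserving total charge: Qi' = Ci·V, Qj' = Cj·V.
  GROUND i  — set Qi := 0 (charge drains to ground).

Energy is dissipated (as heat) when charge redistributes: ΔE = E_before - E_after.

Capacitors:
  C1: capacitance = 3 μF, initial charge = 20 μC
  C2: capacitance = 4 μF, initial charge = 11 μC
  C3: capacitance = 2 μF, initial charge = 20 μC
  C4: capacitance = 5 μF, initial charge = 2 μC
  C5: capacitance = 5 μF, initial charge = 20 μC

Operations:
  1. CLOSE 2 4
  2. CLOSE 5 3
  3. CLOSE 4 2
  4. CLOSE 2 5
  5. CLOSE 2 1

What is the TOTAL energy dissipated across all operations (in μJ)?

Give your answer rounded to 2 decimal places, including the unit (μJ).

Answer: 59.07 μJ

Derivation:
Initial: C1(3μF, Q=20μC, V=6.67V), C2(4μF, Q=11μC, V=2.75V), C3(2μF, Q=20μC, V=10.00V), C4(5μF, Q=2μC, V=0.40V), C5(5μF, Q=20μC, V=4.00V)
Op 1: CLOSE 2-4: Q_total=13.00, C_total=9.00, V=1.44; Q2=5.78, Q4=7.22; dissipated=6.136
Op 2: CLOSE 5-3: Q_total=40.00, C_total=7.00, V=5.71; Q5=28.57, Q3=11.43; dissipated=25.714
Op 3: CLOSE 4-2: Q_total=13.00, C_total=9.00, V=1.44; Q4=7.22, Q2=5.78; dissipated=0.000
Op 4: CLOSE 2-5: Q_total=34.35, C_total=9.00, V=3.82; Q2=15.27, Q5=19.08; dissipated=20.257
Op 5: CLOSE 2-1: Q_total=35.27, C_total=7.00, V=5.04; Q2=20.15, Q1=15.11; dissipated=6.963
Total dissipated: 59.070 μJ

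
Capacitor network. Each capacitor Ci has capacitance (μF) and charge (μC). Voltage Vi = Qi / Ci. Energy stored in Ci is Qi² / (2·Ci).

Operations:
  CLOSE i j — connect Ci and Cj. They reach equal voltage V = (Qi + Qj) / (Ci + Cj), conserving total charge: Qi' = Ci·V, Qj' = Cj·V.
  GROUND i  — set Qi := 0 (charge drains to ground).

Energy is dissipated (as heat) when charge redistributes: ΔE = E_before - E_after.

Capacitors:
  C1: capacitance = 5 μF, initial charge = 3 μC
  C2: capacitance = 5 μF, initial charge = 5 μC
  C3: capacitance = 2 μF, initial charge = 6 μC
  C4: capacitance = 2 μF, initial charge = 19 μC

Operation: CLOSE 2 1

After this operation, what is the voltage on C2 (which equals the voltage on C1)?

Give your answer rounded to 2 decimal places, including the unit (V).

Answer: 0.80 V

Derivation:
Initial: C1(5μF, Q=3μC, V=0.60V), C2(5μF, Q=5μC, V=1.00V), C3(2μF, Q=6μC, V=3.00V), C4(2μF, Q=19μC, V=9.50V)
Op 1: CLOSE 2-1: Q_total=8.00, C_total=10.00, V=0.80; Q2=4.00, Q1=4.00; dissipated=0.200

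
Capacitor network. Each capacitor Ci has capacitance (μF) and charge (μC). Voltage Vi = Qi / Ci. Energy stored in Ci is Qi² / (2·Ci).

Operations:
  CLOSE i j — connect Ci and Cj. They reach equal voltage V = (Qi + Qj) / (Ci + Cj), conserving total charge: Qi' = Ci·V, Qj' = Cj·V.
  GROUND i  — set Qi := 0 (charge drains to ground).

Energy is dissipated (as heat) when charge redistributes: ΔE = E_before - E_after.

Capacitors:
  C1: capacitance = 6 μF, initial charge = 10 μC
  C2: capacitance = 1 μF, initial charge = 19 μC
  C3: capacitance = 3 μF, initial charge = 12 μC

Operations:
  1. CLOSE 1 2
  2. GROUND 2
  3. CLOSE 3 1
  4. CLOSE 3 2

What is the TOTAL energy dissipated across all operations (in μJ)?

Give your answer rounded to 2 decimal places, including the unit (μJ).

Initial: C1(6μF, Q=10μC, V=1.67V), C2(1μF, Q=19μC, V=19.00V), C3(3μF, Q=12μC, V=4.00V)
Op 1: CLOSE 1-2: Q_total=29.00, C_total=7.00, V=4.14; Q1=24.86, Q2=4.14; dissipated=128.762
Op 2: GROUND 2: Q2=0; energy lost=8.582
Op 3: CLOSE 3-1: Q_total=36.86, C_total=9.00, V=4.10; Q3=12.29, Q1=24.57; dissipated=0.020
Op 4: CLOSE 3-2: Q_total=12.29, C_total=4.00, V=3.07; Q3=9.21, Q2=3.07; dissipated=6.289
Total dissipated: 143.653 μJ

Answer: 143.65 μJ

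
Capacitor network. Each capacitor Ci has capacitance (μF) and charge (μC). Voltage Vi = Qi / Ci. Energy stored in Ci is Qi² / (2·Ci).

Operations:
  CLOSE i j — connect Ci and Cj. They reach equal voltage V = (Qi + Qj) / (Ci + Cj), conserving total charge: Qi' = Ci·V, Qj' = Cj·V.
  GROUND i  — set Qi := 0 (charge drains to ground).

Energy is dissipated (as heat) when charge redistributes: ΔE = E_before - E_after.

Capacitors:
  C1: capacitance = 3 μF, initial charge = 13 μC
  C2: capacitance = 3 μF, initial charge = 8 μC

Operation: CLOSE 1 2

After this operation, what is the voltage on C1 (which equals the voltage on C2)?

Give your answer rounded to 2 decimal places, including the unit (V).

Initial: C1(3μF, Q=13μC, V=4.33V), C2(3μF, Q=8μC, V=2.67V)
Op 1: CLOSE 1-2: Q_total=21.00, C_total=6.00, V=3.50; Q1=10.50, Q2=10.50; dissipated=2.083

Answer: 3.50 V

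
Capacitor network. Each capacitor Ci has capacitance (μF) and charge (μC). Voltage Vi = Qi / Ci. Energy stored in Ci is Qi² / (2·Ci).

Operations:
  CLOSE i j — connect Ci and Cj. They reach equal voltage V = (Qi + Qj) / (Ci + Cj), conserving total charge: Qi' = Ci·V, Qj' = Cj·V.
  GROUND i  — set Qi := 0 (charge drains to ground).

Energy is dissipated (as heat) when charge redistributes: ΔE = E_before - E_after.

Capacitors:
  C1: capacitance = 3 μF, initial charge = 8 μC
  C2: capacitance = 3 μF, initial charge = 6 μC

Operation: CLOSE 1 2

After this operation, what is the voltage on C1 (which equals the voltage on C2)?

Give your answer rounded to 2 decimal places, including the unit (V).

Answer: 2.33 V

Derivation:
Initial: C1(3μF, Q=8μC, V=2.67V), C2(3μF, Q=6μC, V=2.00V)
Op 1: CLOSE 1-2: Q_total=14.00, C_total=6.00, V=2.33; Q1=7.00, Q2=7.00; dissipated=0.333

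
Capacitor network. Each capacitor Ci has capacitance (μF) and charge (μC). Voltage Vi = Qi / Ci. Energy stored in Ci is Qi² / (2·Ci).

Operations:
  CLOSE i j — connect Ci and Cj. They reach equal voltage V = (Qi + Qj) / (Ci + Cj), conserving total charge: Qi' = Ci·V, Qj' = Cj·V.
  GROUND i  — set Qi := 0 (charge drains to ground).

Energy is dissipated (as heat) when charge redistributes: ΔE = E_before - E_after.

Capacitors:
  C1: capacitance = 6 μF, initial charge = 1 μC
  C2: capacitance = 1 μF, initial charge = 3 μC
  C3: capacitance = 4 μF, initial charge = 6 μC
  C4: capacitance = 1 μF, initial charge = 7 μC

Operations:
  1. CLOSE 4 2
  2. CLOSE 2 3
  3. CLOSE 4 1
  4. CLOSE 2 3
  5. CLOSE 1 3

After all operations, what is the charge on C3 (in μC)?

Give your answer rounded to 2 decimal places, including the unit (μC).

Answer: 5.58 μC

Derivation:
Initial: C1(6μF, Q=1μC, V=0.17V), C2(1μF, Q=3μC, V=3.00V), C3(4μF, Q=6μC, V=1.50V), C4(1μF, Q=7μC, V=7.00V)
Op 1: CLOSE 4-2: Q_total=10.00, C_total=2.00, V=5.00; Q4=5.00, Q2=5.00; dissipated=4.000
Op 2: CLOSE 2-3: Q_total=11.00, C_total=5.00, V=2.20; Q2=2.20, Q3=8.80; dissipated=4.900
Op 3: CLOSE 4-1: Q_total=6.00, C_total=7.00, V=0.86; Q4=0.86, Q1=5.14; dissipated=10.012
Op 4: CLOSE 2-3: Q_total=11.00, C_total=5.00, V=2.20; Q2=2.20, Q3=8.80; dissipated=0.000
Op 5: CLOSE 1-3: Q_total=13.94, C_total=10.00, V=1.39; Q1=8.37, Q3=5.58; dissipated=2.164
Final charges: Q1=8.37, Q2=2.20, Q3=5.58, Q4=0.86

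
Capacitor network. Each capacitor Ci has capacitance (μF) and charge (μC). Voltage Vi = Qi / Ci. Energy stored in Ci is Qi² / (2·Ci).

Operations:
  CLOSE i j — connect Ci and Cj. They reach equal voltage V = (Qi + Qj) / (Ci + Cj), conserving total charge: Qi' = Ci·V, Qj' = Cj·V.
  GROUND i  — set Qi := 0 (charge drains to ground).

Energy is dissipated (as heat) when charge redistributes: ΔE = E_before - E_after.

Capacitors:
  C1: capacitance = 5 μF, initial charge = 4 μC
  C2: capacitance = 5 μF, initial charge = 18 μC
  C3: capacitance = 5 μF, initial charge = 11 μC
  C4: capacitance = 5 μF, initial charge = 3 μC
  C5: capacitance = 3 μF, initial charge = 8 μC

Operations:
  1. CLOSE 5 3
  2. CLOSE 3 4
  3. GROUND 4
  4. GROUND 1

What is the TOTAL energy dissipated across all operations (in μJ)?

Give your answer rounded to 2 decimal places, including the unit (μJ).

Initial: C1(5μF, Q=4μC, V=0.80V), C2(5μF, Q=18μC, V=3.60V), C3(5μF, Q=11μC, V=2.20V), C4(5μF, Q=3μC, V=0.60V), C5(3μF, Q=8μC, V=2.67V)
Op 1: CLOSE 5-3: Q_total=19.00, C_total=8.00, V=2.38; Q5=7.12, Q3=11.88; dissipated=0.204
Op 2: CLOSE 3-4: Q_total=14.88, C_total=10.00, V=1.49; Q3=7.44, Q4=7.44; dissipated=3.938
Op 3: GROUND 4: Q4=0; energy lost=5.532
Op 4: GROUND 1: Q1=0; energy lost=1.600
Total dissipated: 11.274 μJ

Answer: 11.27 μJ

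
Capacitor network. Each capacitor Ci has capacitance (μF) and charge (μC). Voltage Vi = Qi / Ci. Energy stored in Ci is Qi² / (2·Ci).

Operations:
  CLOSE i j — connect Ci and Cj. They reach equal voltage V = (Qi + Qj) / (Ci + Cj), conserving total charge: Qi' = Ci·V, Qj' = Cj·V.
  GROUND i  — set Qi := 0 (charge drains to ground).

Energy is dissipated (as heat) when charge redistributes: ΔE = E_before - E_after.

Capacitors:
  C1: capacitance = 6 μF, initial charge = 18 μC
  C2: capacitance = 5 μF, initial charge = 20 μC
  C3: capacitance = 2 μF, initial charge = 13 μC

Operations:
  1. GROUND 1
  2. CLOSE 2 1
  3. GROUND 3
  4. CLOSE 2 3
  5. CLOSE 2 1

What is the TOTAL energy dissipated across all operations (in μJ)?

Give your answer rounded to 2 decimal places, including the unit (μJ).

Initial: C1(6μF, Q=18μC, V=3.00V), C2(5μF, Q=20μC, V=4.00V), C3(2μF, Q=13μC, V=6.50V)
Op 1: GROUND 1: Q1=0; energy lost=27.000
Op 2: CLOSE 2-1: Q_total=20.00, C_total=11.00, V=1.82; Q2=9.09, Q1=10.91; dissipated=21.818
Op 3: GROUND 3: Q3=0; energy lost=42.250
Op 4: CLOSE 2-3: Q_total=9.09, C_total=7.00, V=1.30; Q2=6.49, Q3=2.60; dissipated=2.361
Op 5: CLOSE 2-1: Q_total=17.40, C_total=11.00, V=1.58; Q2=7.91, Q1=9.49; dissipated=0.368
Total dissipated: 93.797 μJ

Answer: 93.80 μJ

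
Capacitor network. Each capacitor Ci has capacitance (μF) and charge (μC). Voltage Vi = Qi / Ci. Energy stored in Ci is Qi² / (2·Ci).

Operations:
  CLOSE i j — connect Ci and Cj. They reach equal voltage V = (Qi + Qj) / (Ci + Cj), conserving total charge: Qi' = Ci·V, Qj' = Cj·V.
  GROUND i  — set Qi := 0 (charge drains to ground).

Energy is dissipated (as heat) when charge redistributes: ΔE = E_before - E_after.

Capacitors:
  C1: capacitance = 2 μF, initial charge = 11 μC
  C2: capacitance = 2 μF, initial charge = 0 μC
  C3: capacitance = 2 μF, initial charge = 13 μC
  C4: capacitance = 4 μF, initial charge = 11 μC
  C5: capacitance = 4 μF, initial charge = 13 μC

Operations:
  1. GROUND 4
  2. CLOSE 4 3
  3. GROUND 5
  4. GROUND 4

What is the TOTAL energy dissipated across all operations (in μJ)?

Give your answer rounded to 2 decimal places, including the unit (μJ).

Answer: 73.81 μJ

Derivation:
Initial: C1(2μF, Q=11μC, V=5.50V), C2(2μF, Q=0μC, V=0.00V), C3(2μF, Q=13μC, V=6.50V), C4(4μF, Q=11μC, V=2.75V), C5(4μF, Q=13μC, V=3.25V)
Op 1: GROUND 4: Q4=0; energy lost=15.125
Op 2: CLOSE 4-3: Q_total=13.00, C_total=6.00, V=2.17; Q4=8.67, Q3=4.33; dissipated=28.167
Op 3: GROUND 5: Q5=0; energy lost=21.125
Op 4: GROUND 4: Q4=0; energy lost=9.389
Total dissipated: 73.806 μJ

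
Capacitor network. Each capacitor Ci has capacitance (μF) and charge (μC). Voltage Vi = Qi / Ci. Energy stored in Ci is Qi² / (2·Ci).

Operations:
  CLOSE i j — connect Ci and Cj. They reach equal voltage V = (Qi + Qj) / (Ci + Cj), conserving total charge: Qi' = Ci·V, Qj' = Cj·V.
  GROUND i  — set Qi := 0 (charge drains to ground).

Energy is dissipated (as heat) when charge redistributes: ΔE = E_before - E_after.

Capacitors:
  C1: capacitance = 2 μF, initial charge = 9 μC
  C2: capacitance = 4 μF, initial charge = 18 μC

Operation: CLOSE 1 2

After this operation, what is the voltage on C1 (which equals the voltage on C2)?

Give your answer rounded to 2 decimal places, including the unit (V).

Initial: C1(2μF, Q=9μC, V=4.50V), C2(4μF, Q=18μC, V=4.50V)
Op 1: CLOSE 1-2: Q_total=27.00, C_total=6.00, V=4.50; Q1=9.00, Q2=18.00; dissipated=0.000

Answer: 4.50 V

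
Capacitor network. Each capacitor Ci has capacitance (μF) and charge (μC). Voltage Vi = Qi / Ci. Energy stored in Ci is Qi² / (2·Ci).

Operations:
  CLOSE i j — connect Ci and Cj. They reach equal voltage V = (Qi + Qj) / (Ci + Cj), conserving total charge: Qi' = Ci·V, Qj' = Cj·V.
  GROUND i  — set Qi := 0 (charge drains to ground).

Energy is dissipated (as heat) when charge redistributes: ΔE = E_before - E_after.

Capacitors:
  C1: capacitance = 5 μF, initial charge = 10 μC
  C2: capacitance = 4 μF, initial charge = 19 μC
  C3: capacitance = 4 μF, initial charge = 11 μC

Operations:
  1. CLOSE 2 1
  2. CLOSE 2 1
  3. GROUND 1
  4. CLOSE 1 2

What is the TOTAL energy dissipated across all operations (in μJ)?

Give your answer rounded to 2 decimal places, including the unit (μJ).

Initial: C1(5μF, Q=10μC, V=2.00V), C2(4μF, Q=19μC, V=4.75V), C3(4μF, Q=11μC, V=2.75V)
Op 1: CLOSE 2-1: Q_total=29.00, C_total=9.00, V=3.22; Q2=12.89, Q1=16.11; dissipated=8.403
Op 2: CLOSE 2-1: Q_total=29.00, C_total=9.00, V=3.22; Q2=12.89, Q1=16.11; dissipated=0.000
Op 3: GROUND 1: Q1=0; energy lost=25.957
Op 4: CLOSE 1-2: Q_total=12.89, C_total=9.00, V=1.43; Q1=7.16, Q2=5.73; dissipated=11.536
Total dissipated: 45.896 μJ

Answer: 45.90 μJ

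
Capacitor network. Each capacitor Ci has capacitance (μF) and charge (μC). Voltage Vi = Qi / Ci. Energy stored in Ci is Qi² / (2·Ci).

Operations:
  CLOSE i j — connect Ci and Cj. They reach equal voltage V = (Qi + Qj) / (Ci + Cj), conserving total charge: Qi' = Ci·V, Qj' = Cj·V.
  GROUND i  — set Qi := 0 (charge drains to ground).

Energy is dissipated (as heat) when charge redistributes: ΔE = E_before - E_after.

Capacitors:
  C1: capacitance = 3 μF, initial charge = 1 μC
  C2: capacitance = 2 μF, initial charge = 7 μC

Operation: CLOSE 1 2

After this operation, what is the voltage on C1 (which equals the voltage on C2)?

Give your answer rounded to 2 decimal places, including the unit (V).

Initial: C1(3μF, Q=1μC, V=0.33V), C2(2μF, Q=7μC, V=3.50V)
Op 1: CLOSE 1-2: Q_total=8.00, C_total=5.00, V=1.60; Q1=4.80, Q2=3.20; dissipated=6.017

Answer: 1.60 V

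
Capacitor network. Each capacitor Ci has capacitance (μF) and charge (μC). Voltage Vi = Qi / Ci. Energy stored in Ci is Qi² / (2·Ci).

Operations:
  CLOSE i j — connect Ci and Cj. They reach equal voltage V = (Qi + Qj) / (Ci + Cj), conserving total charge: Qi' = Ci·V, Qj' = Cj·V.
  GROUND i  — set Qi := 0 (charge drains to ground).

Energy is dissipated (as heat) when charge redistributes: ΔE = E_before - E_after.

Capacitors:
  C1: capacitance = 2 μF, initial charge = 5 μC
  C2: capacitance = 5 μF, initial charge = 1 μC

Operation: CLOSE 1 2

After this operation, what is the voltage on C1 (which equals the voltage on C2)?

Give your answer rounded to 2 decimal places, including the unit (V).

Answer: 0.86 V

Derivation:
Initial: C1(2μF, Q=5μC, V=2.50V), C2(5μF, Q=1μC, V=0.20V)
Op 1: CLOSE 1-2: Q_total=6.00, C_total=7.00, V=0.86; Q1=1.71, Q2=4.29; dissipated=3.779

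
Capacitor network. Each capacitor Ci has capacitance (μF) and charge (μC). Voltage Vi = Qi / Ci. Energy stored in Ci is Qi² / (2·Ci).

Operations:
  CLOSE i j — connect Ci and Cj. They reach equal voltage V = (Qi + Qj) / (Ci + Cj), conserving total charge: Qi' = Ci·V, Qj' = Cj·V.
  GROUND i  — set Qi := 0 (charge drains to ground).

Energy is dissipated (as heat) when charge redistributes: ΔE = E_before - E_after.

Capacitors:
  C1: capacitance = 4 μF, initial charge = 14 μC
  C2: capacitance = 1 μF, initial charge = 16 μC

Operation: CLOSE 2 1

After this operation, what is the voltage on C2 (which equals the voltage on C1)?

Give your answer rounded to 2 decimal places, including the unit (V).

Answer: 6.00 V

Derivation:
Initial: C1(4μF, Q=14μC, V=3.50V), C2(1μF, Q=16μC, V=16.00V)
Op 1: CLOSE 2-1: Q_total=30.00, C_total=5.00, V=6.00; Q2=6.00, Q1=24.00; dissipated=62.500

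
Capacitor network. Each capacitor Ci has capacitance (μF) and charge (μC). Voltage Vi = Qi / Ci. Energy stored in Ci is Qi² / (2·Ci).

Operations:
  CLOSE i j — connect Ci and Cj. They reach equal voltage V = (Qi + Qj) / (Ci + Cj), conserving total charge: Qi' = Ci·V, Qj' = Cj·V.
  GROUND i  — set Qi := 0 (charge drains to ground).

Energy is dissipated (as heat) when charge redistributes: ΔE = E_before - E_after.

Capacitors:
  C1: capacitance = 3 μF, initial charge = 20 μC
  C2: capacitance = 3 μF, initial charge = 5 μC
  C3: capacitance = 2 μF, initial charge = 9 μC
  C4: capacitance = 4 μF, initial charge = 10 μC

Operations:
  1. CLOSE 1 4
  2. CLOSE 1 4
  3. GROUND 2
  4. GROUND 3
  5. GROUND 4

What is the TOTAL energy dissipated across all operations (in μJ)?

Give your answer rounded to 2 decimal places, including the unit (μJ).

Initial: C1(3μF, Q=20μC, V=6.67V), C2(3μF, Q=5μC, V=1.67V), C3(2μF, Q=9μC, V=4.50V), C4(4μF, Q=10μC, V=2.50V)
Op 1: CLOSE 1-4: Q_total=30.00, C_total=7.00, V=4.29; Q1=12.86, Q4=17.14; dissipated=14.881
Op 2: CLOSE 1-4: Q_total=30.00, C_total=7.00, V=4.29; Q1=12.86, Q4=17.14; dissipated=0.000
Op 3: GROUND 2: Q2=0; energy lost=4.167
Op 4: GROUND 3: Q3=0; energy lost=20.250
Op 5: GROUND 4: Q4=0; energy lost=36.735
Total dissipated: 76.032 μJ

Answer: 76.03 μJ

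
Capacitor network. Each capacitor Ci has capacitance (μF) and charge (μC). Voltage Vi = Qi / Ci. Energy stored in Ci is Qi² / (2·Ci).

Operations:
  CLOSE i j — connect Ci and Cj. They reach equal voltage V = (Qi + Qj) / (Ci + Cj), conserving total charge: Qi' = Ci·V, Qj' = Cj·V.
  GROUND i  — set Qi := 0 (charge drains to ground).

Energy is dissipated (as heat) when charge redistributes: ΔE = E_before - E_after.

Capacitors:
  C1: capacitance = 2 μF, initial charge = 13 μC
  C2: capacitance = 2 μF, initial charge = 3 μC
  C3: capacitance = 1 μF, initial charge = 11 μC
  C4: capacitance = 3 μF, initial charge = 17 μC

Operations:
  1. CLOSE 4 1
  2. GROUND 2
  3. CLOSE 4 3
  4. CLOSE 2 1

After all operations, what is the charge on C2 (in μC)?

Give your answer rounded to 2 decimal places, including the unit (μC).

Initial: C1(2μF, Q=13μC, V=6.50V), C2(2μF, Q=3μC, V=1.50V), C3(1μF, Q=11μC, V=11.00V), C4(3μF, Q=17μC, V=5.67V)
Op 1: CLOSE 4-1: Q_total=30.00, C_total=5.00, V=6.00; Q4=18.00, Q1=12.00; dissipated=0.417
Op 2: GROUND 2: Q2=0; energy lost=2.250
Op 3: CLOSE 4-3: Q_total=29.00, C_total=4.00, V=7.25; Q4=21.75, Q3=7.25; dissipated=9.375
Op 4: CLOSE 2-1: Q_total=12.00, C_total=4.00, V=3.00; Q2=6.00, Q1=6.00; dissipated=18.000
Final charges: Q1=6.00, Q2=6.00, Q3=7.25, Q4=21.75

Answer: 6.00 μC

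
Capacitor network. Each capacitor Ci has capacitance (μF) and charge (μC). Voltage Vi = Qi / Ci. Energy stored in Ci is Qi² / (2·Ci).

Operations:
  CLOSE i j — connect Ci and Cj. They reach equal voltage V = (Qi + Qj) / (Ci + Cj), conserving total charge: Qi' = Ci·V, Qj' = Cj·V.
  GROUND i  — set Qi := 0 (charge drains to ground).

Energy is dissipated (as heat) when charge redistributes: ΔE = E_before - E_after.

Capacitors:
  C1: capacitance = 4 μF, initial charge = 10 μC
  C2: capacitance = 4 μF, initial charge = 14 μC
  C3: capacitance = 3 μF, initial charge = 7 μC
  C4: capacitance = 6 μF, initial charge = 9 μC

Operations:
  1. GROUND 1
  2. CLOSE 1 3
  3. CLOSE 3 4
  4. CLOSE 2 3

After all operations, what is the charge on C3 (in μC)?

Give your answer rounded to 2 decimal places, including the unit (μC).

Answer: 7.71 μC

Derivation:
Initial: C1(4μF, Q=10μC, V=2.50V), C2(4μF, Q=14μC, V=3.50V), C3(3μF, Q=7μC, V=2.33V), C4(6μF, Q=9μC, V=1.50V)
Op 1: GROUND 1: Q1=0; energy lost=12.500
Op 2: CLOSE 1-3: Q_total=7.00, C_total=7.00, V=1.00; Q1=4.00, Q3=3.00; dissipated=4.667
Op 3: CLOSE 3-4: Q_total=12.00, C_total=9.00, V=1.33; Q3=4.00, Q4=8.00; dissipated=0.250
Op 4: CLOSE 2-3: Q_total=18.00, C_total=7.00, V=2.57; Q2=10.29, Q3=7.71; dissipated=4.024
Final charges: Q1=4.00, Q2=10.29, Q3=7.71, Q4=8.00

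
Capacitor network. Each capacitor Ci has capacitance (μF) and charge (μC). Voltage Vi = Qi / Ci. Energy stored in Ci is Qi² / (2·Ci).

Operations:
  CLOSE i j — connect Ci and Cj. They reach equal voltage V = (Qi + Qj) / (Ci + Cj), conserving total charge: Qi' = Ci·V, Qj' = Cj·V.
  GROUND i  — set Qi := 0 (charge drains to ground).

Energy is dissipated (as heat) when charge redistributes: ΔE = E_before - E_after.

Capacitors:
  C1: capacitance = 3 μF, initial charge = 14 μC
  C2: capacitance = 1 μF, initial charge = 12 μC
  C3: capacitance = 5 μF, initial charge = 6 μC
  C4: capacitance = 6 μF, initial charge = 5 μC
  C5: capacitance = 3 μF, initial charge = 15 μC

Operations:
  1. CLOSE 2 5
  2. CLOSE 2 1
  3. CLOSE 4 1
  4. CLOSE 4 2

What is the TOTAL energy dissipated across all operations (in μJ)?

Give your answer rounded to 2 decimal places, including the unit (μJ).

Initial: C1(3μF, Q=14μC, V=4.67V), C2(1μF, Q=12μC, V=12.00V), C3(5μF, Q=6μC, V=1.20V), C4(6μF, Q=5μC, V=0.83V), C5(3μF, Q=15μC, V=5.00V)
Op 1: CLOSE 2-5: Q_total=27.00, C_total=4.00, V=6.75; Q2=6.75, Q5=20.25; dissipated=18.375
Op 2: CLOSE 2-1: Q_total=20.75, C_total=4.00, V=5.19; Q2=5.19, Q1=15.56; dissipated=1.628
Op 3: CLOSE 4-1: Q_total=20.56, C_total=9.00, V=2.28; Q4=13.71, Q1=6.85; dissipated=18.959
Op 4: CLOSE 4-2: Q_total=18.90, C_total=7.00, V=2.70; Q4=16.20, Q2=2.70; dissipated=3.611
Total dissipated: 42.573 μJ

Answer: 42.57 μJ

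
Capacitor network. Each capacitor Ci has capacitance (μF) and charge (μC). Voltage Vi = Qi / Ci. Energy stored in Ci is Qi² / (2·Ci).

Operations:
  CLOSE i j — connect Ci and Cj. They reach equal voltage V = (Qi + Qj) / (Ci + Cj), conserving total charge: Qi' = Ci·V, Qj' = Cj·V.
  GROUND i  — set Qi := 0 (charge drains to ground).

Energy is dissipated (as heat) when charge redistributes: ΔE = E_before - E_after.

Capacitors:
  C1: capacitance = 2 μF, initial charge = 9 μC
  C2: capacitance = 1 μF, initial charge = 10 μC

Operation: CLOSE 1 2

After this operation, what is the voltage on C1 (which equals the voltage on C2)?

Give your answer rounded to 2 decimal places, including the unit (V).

Answer: 6.33 V

Derivation:
Initial: C1(2μF, Q=9μC, V=4.50V), C2(1μF, Q=10μC, V=10.00V)
Op 1: CLOSE 1-2: Q_total=19.00, C_total=3.00, V=6.33; Q1=12.67, Q2=6.33; dissipated=10.083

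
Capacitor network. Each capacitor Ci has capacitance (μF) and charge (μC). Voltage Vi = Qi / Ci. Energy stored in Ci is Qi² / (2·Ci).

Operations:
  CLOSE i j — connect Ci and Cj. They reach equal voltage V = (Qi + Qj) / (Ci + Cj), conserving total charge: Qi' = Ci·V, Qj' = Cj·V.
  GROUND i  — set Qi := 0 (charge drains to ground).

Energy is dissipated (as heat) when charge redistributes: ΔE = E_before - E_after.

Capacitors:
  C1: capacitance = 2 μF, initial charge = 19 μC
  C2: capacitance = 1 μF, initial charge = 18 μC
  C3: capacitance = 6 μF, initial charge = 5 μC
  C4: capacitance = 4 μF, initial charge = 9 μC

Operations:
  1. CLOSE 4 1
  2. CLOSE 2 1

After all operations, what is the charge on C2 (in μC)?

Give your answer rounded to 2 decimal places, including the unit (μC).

Answer: 9.11 μC

Derivation:
Initial: C1(2μF, Q=19μC, V=9.50V), C2(1μF, Q=18μC, V=18.00V), C3(6μF, Q=5μC, V=0.83V), C4(4μF, Q=9μC, V=2.25V)
Op 1: CLOSE 4-1: Q_total=28.00, C_total=6.00, V=4.67; Q4=18.67, Q1=9.33; dissipated=35.042
Op 2: CLOSE 2-1: Q_total=27.33, C_total=3.00, V=9.11; Q2=9.11, Q1=18.22; dissipated=59.259
Final charges: Q1=18.22, Q2=9.11, Q3=5.00, Q4=18.67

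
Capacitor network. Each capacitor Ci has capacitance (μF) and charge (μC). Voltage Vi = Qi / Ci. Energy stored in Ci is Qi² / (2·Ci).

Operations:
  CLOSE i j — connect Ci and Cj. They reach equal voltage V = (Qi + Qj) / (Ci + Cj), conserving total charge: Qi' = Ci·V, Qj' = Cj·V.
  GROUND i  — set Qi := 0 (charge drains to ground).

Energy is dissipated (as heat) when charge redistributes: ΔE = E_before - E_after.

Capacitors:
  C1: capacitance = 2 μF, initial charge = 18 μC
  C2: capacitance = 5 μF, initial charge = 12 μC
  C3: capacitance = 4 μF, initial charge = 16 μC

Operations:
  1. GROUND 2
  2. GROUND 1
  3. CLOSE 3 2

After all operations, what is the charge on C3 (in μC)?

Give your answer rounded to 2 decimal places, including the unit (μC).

Initial: C1(2μF, Q=18μC, V=9.00V), C2(5μF, Q=12μC, V=2.40V), C3(4μF, Q=16μC, V=4.00V)
Op 1: GROUND 2: Q2=0; energy lost=14.400
Op 2: GROUND 1: Q1=0; energy lost=81.000
Op 3: CLOSE 3-2: Q_total=16.00, C_total=9.00, V=1.78; Q3=7.11, Q2=8.89; dissipated=17.778
Final charges: Q1=0.00, Q2=8.89, Q3=7.11

Answer: 7.11 μC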